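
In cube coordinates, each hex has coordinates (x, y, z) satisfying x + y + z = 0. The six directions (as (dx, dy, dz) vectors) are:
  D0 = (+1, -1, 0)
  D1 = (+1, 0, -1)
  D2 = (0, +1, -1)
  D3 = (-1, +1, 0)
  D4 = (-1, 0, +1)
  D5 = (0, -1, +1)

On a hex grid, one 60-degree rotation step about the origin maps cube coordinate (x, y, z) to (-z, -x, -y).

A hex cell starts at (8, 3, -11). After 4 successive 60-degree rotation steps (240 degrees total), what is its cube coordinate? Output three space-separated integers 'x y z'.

Answer: -11 8 3

Derivation:
Start: (8, 3, -11)
Step 1: (8, 3, -11) -> (-(-11), -(8), -(3)) = (11, -8, -3)
Step 2: (11, -8, -3) -> (-(-3), -(11), -(-8)) = (3, -11, 8)
Step 3: (3, -11, 8) -> (-(8), -(3), -(-11)) = (-8, -3, 11)
Step 4: (-8, -3, 11) -> (-(11), -(-8), -(-3)) = (-11, 8, 3)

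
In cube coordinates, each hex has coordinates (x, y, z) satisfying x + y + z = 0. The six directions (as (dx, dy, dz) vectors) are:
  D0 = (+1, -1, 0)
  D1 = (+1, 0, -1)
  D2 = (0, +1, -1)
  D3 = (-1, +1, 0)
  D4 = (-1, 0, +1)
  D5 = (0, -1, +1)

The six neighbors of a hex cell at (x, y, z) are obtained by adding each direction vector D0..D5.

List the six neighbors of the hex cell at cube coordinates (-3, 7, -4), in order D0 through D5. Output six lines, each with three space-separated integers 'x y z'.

Answer: -2 6 -4
-2 7 -5
-3 8 -5
-4 8 -4
-4 7 -3
-3 6 -3

Derivation:
Center: (-3, 7, -4). Add each direction:
  D0: (-3, 7, -4) + (1, -1, 0) = (-2, 6, -4)
  D1: (-3, 7, -4) + (1, 0, -1) = (-2, 7, -5)
  D2: (-3, 7, -4) + (0, 1, -1) = (-3, 8, -5)
  D3: (-3, 7, -4) + (-1, 1, 0) = (-4, 8, -4)
  D4: (-3, 7, -4) + (-1, 0, 1) = (-4, 7, -3)
  D5: (-3, 7, -4) + (0, -1, 1) = (-3, 6, -3)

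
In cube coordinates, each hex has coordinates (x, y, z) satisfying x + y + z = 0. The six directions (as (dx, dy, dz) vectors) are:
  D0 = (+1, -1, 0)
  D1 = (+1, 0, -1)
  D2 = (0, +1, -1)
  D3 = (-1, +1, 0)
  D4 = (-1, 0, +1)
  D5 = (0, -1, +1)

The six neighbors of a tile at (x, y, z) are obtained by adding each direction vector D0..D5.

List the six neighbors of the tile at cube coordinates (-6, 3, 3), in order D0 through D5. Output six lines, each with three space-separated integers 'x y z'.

Answer: -5 2 3
-5 3 2
-6 4 2
-7 4 3
-7 3 4
-6 2 4

Derivation:
Center: (-6, 3, 3). Add each direction:
  D0: (-6, 3, 3) + (1, -1, 0) = (-5, 2, 3)
  D1: (-6, 3, 3) + (1, 0, -1) = (-5, 3, 2)
  D2: (-6, 3, 3) + (0, 1, -1) = (-6, 4, 2)
  D3: (-6, 3, 3) + (-1, 1, 0) = (-7, 4, 3)
  D4: (-6, 3, 3) + (-1, 0, 1) = (-7, 3, 4)
  D5: (-6, 3, 3) + (0, -1, 1) = (-6, 2, 4)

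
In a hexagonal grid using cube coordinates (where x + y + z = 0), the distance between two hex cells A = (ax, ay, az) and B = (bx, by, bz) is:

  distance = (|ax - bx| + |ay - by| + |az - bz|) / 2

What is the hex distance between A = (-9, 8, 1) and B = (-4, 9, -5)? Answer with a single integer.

Answer: 6

Derivation:
|ax - bx| = |-9 - (-4)| = 5
|ay - by| = |8 - 9| = 1
|az - bz| = |1 - (-5)| = 6
distance = (5 + 1 + 6) / 2 = 12 / 2 = 6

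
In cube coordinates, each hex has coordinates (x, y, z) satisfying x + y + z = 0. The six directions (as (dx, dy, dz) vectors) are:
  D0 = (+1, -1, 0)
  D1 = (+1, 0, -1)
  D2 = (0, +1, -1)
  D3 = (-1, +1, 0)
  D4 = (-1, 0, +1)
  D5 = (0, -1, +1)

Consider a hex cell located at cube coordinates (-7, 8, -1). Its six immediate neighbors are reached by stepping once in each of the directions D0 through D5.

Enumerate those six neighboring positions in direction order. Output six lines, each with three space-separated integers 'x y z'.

Answer: -6 7 -1
-6 8 -2
-7 9 -2
-8 9 -1
-8 8 0
-7 7 0

Derivation:
Center: (-7, 8, -1). Add each direction:
  D0: (-7, 8, -1) + (1, -1, 0) = (-6, 7, -1)
  D1: (-7, 8, -1) + (1, 0, -1) = (-6, 8, -2)
  D2: (-7, 8, -1) + (0, 1, -1) = (-7, 9, -2)
  D3: (-7, 8, -1) + (-1, 1, 0) = (-8, 9, -1)
  D4: (-7, 8, -1) + (-1, 0, 1) = (-8, 8, 0)
  D5: (-7, 8, -1) + (0, -1, 1) = (-7, 7, 0)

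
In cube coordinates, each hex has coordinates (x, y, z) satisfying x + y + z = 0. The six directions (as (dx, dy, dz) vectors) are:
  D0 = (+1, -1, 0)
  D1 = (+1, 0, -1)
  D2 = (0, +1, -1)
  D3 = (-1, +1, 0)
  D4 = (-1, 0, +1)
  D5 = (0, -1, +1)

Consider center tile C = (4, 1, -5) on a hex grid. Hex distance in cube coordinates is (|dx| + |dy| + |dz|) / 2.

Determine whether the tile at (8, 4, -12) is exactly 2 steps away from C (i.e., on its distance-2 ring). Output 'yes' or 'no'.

Answer: no

Derivation:
|px - cx| = |8 - 4| = 4
|py - cy| = |4 - 1| = 3
|pz - cz| = |-12 - (-5)| = 7
distance = (4+3+7)/2 = 14/2 = 7
radius = 2; distance != radius -> no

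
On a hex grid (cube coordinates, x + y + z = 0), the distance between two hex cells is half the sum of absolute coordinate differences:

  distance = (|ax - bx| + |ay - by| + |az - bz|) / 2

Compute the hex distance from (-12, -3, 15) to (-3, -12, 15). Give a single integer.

Answer: 9

Derivation:
|ax - bx| = |-12 - (-3)| = 9
|ay - by| = |-3 - (-12)| = 9
|az - bz| = |15 - 15| = 0
distance = (9 + 9 + 0) / 2 = 18 / 2 = 9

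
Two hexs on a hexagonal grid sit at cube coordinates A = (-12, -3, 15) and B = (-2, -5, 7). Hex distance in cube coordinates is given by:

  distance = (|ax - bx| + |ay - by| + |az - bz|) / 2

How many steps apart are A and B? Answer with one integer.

Answer: 10

Derivation:
|ax - bx| = |-12 - (-2)| = 10
|ay - by| = |-3 - (-5)| = 2
|az - bz| = |15 - 7| = 8
distance = (10 + 2 + 8) / 2 = 20 / 2 = 10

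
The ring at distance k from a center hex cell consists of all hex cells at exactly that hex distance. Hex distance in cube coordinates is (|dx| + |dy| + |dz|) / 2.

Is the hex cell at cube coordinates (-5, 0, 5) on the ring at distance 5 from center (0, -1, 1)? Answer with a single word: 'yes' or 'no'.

Answer: yes

Derivation:
|px - cx| = |-5 - 0| = 5
|py - cy| = |0 - (-1)| = 1
|pz - cz| = |5 - 1| = 4
distance = (5+1+4)/2 = 10/2 = 5
radius = 5; distance == radius -> yes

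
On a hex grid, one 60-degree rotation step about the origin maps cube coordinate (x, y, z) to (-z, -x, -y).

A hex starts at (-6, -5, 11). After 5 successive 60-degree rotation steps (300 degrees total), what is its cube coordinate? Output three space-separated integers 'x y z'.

Answer: 5 -11 6

Derivation:
Start: (-6, -5, 11)
Step 1: (-6, -5, 11) -> (-(11), -(-6), -(-5)) = (-11, 6, 5)
Step 2: (-11, 6, 5) -> (-(5), -(-11), -(6)) = (-5, 11, -6)
Step 3: (-5, 11, -6) -> (-(-6), -(-5), -(11)) = (6, 5, -11)
Step 4: (6, 5, -11) -> (-(-11), -(6), -(5)) = (11, -6, -5)
Step 5: (11, -6, -5) -> (-(-5), -(11), -(-6)) = (5, -11, 6)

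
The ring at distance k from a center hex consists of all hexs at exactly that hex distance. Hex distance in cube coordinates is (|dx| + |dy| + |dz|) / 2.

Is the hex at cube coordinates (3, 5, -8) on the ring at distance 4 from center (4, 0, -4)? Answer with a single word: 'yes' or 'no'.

|px - cx| = |3 - 4| = 1
|py - cy| = |5 - 0| = 5
|pz - cz| = |-8 - (-4)| = 4
distance = (1+5+4)/2 = 10/2 = 5
radius = 4; distance != radius -> no

Answer: no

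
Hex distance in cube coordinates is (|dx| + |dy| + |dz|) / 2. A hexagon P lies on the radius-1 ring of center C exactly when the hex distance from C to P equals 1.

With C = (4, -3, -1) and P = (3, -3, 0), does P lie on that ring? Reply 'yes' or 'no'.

|px - cx| = |3 - 4| = 1
|py - cy| = |-3 - (-3)| = 0
|pz - cz| = |0 - (-1)| = 1
distance = (1+0+1)/2 = 2/2 = 1
radius = 1; distance == radius -> yes

Answer: yes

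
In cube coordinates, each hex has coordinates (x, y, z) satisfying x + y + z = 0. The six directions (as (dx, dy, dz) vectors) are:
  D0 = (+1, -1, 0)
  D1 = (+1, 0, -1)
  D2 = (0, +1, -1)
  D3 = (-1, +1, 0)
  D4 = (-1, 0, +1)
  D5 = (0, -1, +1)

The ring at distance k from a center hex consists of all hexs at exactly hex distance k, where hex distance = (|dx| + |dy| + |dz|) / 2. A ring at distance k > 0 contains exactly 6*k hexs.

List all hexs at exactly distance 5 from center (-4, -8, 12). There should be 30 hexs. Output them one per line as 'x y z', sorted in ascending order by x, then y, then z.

Walk ring at distance 5 from (-4, -8, 12):
Start at center + D4*5 = (-9, -8, 17)
  hex 0: (-9, -8, 17)
  hex 1: (-8, -9, 17)
  hex 2: (-7, -10, 17)
  hex 3: (-6, -11, 17)
  hex 4: (-5, -12, 17)
  hex 5: (-4, -13, 17)
  hex 6: (-3, -13, 16)
  hex 7: (-2, -13, 15)
  hex 8: (-1, -13, 14)
  hex 9: (0, -13, 13)
  hex 10: (1, -13, 12)
  hex 11: (1, -12, 11)
  hex 12: (1, -11, 10)
  hex 13: (1, -10, 9)
  hex 14: (1, -9, 8)
  hex 15: (1, -8, 7)
  hex 16: (0, -7, 7)
  hex 17: (-1, -6, 7)
  hex 18: (-2, -5, 7)
  hex 19: (-3, -4, 7)
  hex 20: (-4, -3, 7)
  hex 21: (-5, -3, 8)
  hex 22: (-6, -3, 9)
  hex 23: (-7, -3, 10)
  hex 24: (-8, -3, 11)
  hex 25: (-9, -3, 12)
  hex 26: (-9, -4, 13)
  hex 27: (-9, -5, 14)
  hex 28: (-9, -6, 15)
  hex 29: (-9, -7, 16)
Sorted: 30 hexes.

Answer: -9 -8 17
-9 -7 16
-9 -6 15
-9 -5 14
-9 -4 13
-9 -3 12
-8 -9 17
-8 -3 11
-7 -10 17
-7 -3 10
-6 -11 17
-6 -3 9
-5 -12 17
-5 -3 8
-4 -13 17
-4 -3 7
-3 -13 16
-3 -4 7
-2 -13 15
-2 -5 7
-1 -13 14
-1 -6 7
0 -13 13
0 -7 7
1 -13 12
1 -12 11
1 -11 10
1 -10 9
1 -9 8
1 -8 7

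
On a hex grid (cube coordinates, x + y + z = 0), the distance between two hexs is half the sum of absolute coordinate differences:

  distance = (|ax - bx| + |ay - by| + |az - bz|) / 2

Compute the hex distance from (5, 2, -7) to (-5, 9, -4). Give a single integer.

|ax - bx| = |5 - (-5)| = 10
|ay - by| = |2 - 9| = 7
|az - bz| = |-7 - (-4)| = 3
distance = (10 + 7 + 3) / 2 = 20 / 2 = 10

Answer: 10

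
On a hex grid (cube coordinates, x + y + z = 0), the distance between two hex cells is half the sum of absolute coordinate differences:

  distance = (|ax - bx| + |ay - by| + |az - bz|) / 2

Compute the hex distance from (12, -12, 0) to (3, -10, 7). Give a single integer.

Answer: 9

Derivation:
|ax - bx| = |12 - 3| = 9
|ay - by| = |-12 - (-10)| = 2
|az - bz| = |0 - 7| = 7
distance = (9 + 2 + 7) / 2 = 18 / 2 = 9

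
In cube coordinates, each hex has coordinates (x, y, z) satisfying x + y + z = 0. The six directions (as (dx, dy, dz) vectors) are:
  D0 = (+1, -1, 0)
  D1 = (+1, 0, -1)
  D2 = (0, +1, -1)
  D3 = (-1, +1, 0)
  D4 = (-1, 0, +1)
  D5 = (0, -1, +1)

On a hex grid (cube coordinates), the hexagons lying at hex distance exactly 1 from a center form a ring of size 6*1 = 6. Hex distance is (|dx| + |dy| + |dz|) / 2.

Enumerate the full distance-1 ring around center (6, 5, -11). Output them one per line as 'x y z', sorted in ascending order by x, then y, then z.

Walk ring at distance 1 from (6, 5, -11):
Start at center + D4*1 = (5, 5, -10)
  hex 0: (5, 5, -10)
  hex 1: (6, 4, -10)
  hex 2: (7, 4, -11)
  hex 3: (7, 5, -12)
  hex 4: (6, 6, -12)
  hex 5: (5, 6, -11)
Sorted: 6 hexes.

Answer: 5 5 -10
5 6 -11
6 4 -10
6 6 -12
7 4 -11
7 5 -12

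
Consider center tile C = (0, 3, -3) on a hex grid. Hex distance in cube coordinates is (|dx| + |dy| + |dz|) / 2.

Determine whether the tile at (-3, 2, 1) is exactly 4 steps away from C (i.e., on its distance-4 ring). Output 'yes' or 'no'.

|px - cx| = |-3 - 0| = 3
|py - cy| = |2 - 3| = 1
|pz - cz| = |1 - (-3)| = 4
distance = (3+1+4)/2 = 8/2 = 4
radius = 4; distance == radius -> yes

Answer: yes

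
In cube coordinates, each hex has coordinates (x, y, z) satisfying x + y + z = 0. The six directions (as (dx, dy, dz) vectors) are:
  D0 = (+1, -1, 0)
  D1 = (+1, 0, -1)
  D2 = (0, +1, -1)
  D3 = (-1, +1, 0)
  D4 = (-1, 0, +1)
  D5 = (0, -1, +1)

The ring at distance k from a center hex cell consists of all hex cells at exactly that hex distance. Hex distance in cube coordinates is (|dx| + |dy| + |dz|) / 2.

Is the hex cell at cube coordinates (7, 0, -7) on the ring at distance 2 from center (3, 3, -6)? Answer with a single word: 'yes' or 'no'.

Answer: no

Derivation:
|px - cx| = |7 - 3| = 4
|py - cy| = |0 - 3| = 3
|pz - cz| = |-7 - (-6)| = 1
distance = (4+3+1)/2 = 8/2 = 4
radius = 2; distance != radius -> no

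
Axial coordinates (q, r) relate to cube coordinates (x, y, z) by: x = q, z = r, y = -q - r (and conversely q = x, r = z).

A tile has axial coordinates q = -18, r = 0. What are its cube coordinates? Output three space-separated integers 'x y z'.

Answer: -18 18 0

Derivation:
x = q = -18
z = r = 0
y = -x - z = -(-18) - (0) = 18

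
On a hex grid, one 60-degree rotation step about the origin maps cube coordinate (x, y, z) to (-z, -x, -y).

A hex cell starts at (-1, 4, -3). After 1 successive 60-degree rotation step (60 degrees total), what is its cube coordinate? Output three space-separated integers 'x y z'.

Start: (-1, 4, -3)
Step 1: (-1, 4, -3) -> (-(-3), -(-1), -(4)) = (3, 1, -4)

Answer: 3 1 -4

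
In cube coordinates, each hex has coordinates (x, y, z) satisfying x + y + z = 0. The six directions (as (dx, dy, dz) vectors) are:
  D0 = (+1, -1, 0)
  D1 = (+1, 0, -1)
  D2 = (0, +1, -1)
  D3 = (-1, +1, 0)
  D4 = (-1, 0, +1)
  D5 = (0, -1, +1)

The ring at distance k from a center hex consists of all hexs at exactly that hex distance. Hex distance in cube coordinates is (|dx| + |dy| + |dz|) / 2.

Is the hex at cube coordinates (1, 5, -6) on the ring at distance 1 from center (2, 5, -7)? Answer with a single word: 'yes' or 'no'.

Answer: yes

Derivation:
|px - cx| = |1 - 2| = 1
|py - cy| = |5 - 5| = 0
|pz - cz| = |-6 - (-7)| = 1
distance = (1+0+1)/2 = 2/2 = 1
radius = 1; distance == radius -> yes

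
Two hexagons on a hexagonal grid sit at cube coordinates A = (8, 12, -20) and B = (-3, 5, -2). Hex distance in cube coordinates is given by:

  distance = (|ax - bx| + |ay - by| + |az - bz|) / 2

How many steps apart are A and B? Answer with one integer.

|ax - bx| = |8 - (-3)| = 11
|ay - by| = |12 - 5| = 7
|az - bz| = |-20 - (-2)| = 18
distance = (11 + 7 + 18) / 2 = 36 / 2 = 18

Answer: 18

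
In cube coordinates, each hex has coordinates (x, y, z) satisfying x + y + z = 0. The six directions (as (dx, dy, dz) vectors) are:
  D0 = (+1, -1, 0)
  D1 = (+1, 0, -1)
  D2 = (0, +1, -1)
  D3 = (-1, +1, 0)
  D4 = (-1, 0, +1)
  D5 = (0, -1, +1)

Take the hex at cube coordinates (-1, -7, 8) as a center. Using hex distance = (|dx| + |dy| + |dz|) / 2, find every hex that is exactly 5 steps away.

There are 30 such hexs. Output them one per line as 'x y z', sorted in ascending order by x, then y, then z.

Walk ring at distance 5 from (-1, -7, 8):
Start at center + D4*5 = (-6, -7, 13)
  hex 0: (-6, -7, 13)
  hex 1: (-5, -8, 13)
  hex 2: (-4, -9, 13)
  hex 3: (-3, -10, 13)
  hex 4: (-2, -11, 13)
  hex 5: (-1, -12, 13)
  hex 6: (0, -12, 12)
  hex 7: (1, -12, 11)
  hex 8: (2, -12, 10)
  hex 9: (3, -12, 9)
  hex 10: (4, -12, 8)
  hex 11: (4, -11, 7)
  hex 12: (4, -10, 6)
  hex 13: (4, -9, 5)
  hex 14: (4, -8, 4)
  hex 15: (4, -7, 3)
  hex 16: (3, -6, 3)
  hex 17: (2, -5, 3)
  hex 18: (1, -4, 3)
  hex 19: (0, -3, 3)
  hex 20: (-1, -2, 3)
  hex 21: (-2, -2, 4)
  hex 22: (-3, -2, 5)
  hex 23: (-4, -2, 6)
  hex 24: (-5, -2, 7)
  hex 25: (-6, -2, 8)
  hex 26: (-6, -3, 9)
  hex 27: (-6, -4, 10)
  hex 28: (-6, -5, 11)
  hex 29: (-6, -6, 12)
Sorted: 30 hexes.

Answer: -6 -7 13
-6 -6 12
-6 -5 11
-6 -4 10
-6 -3 9
-6 -2 8
-5 -8 13
-5 -2 7
-4 -9 13
-4 -2 6
-3 -10 13
-3 -2 5
-2 -11 13
-2 -2 4
-1 -12 13
-1 -2 3
0 -12 12
0 -3 3
1 -12 11
1 -4 3
2 -12 10
2 -5 3
3 -12 9
3 -6 3
4 -12 8
4 -11 7
4 -10 6
4 -9 5
4 -8 4
4 -7 3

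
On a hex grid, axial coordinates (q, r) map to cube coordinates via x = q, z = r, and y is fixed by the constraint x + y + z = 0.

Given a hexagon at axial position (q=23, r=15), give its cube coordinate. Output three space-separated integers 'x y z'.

Answer: 23 -38 15

Derivation:
x = q = 23
z = r = 15
y = -x - z = -(23) - (15) = -38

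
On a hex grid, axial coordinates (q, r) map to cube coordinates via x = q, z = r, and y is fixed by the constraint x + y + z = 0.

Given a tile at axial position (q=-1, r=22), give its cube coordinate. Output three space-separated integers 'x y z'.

Answer: -1 -21 22

Derivation:
x = q = -1
z = r = 22
y = -x - z = -(-1) - (22) = -21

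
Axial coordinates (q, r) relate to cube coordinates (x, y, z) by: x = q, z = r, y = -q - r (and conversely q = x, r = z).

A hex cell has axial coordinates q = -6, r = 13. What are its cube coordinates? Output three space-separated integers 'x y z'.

x = q = -6
z = r = 13
y = -x - z = -(-6) - (13) = -7

Answer: -6 -7 13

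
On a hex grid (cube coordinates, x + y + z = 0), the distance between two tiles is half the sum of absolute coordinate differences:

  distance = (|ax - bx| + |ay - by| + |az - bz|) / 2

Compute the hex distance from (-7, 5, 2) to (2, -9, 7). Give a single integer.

|ax - bx| = |-7 - 2| = 9
|ay - by| = |5 - (-9)| = 14
|az - bz| = |2 - 7| = 5
distance = (9 + 14 + 5) / 2 = 28 / 2 = 14

Answer: 14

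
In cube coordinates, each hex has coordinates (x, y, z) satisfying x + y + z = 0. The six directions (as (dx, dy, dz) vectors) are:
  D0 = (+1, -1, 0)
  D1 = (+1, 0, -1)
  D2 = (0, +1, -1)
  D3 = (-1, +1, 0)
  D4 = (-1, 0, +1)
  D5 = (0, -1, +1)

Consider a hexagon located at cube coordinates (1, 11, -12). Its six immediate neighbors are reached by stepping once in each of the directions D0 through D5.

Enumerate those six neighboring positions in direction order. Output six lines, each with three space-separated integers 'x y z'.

Answer: 2 10 -12
2 11 -13
1 12 -13
0 12 -12
0 11 -11
1 10 -11

Derivation:
Center: (1, 11, -12). Add each direction:
  D0: (1, 11, -12) + (1, -1, 0) = (2, 10, -12)
  D1: (1, 11, -12) + (1, 0, -1) = (2, 11, -13)
  D2: (1, 11, -12) + (0, 1, -1) = (1, 12, -13)
  D3: (1, 11, -12) + (-1, 1, 0) = (0, 12, -12)
  D4: (1, 11, -12) + (-1, 0, 1) = (0, 11, -11)
  D5: (1, 11, -12) + (0, -1, 1) = (1, 10, -11)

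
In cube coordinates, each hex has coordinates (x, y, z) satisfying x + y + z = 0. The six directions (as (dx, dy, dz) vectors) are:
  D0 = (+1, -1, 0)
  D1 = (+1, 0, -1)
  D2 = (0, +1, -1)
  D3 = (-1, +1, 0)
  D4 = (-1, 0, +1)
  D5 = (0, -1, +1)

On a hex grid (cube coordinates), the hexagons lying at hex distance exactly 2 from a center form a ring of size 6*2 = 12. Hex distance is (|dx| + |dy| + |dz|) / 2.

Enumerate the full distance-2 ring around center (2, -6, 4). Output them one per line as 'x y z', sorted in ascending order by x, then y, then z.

Walk ring at distance 2 from (2, -6, 4):
Start at center + D4*2 = (0, -6, 6)
  hex 0: (0, -6, 6)
  hex 1: (1, -7, 6)
  hex 2: (2, -8, 6)
  hex 3: (3, -8, 5)
  hex 4: (4, -8, 4)
  hex 5: (4, -7, 3)
  hex 6: (4, -6, 2)
  hex 7: (3, -5, 2)
  hex 8: (2, -4, 2)
  hex 9: (1, -4, 3)
  hex 10: (0, -4, 4)
  hex 11: (0, -5, 5)
Sorted: 12 hexes.

Answer: 0 -6 6
0 -5 5
0 -4 4
1 -7 6
1 -4 3
2 -8 6
2 -4 2
3 -8 5
3 -5 2
4 -8 4
4 -7 3
4 -6 2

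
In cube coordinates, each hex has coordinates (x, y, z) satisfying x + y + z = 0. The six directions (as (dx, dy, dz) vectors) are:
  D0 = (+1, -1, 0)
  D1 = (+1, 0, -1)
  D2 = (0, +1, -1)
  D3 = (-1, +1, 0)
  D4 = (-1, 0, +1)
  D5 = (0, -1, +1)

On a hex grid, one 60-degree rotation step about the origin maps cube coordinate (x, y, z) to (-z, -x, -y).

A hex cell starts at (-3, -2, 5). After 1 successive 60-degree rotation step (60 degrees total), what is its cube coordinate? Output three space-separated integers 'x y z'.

Answer: -5 3 2

Derivation:
Start: (-3, -2, 5)
Step 1: (-3, -2, 5) -> (-(5), -(-3), -(-2)) = (-5, 3, 2)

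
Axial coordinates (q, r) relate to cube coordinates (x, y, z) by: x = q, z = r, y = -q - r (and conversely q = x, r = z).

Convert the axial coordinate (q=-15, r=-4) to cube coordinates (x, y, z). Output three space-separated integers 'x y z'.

x = q = -15
z = r = -4
y = -x - z = -(-15) - (-4) = 19

Answer: -15 19 -4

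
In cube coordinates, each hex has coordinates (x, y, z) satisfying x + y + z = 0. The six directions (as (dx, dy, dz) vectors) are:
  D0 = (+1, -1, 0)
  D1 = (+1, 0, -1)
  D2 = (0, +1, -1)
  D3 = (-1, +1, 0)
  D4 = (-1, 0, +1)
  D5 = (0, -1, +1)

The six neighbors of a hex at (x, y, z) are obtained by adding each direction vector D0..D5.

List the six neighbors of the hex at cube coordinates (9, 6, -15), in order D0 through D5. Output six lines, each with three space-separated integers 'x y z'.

Answer: 10 5 -15
10 6 -16
9 7 -16
8 7 -15
8 6 -14
9 5 -14

Derivation:
Center: (9, 6, -15). Add each direction:
  D0: (9, 6, -15) + (1, -1, 0) = (10, 5, -15)
  D1: (9, 6, -15) + (1, 0, -1) = (10, 6, -16)
  D2: (9, 6, -15) + (0, 1, -1) = (9, 7, -16)
  D3: (9, 6, -15) + (-1, 1, 0) = (8, 7, -15)
  D4: (9, 6, -15) + (-1, 0, 1) = (8, 6, -14)
  D5: (9, 6, -15) + (0, -1, 1) = (9, 5, -14)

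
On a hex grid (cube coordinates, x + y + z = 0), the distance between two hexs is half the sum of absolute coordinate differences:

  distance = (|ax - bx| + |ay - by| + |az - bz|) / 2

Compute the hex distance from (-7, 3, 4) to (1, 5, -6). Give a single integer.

Answer: 10

Derivation:
|ax - bx| = |-7 - 1| = 8
|ay - by| = |3 - 5| = 2
|az - bz| = |4 - (-6)| = 10
distance = (8 + 2 + 10) / 2 = 20 / 2 = 10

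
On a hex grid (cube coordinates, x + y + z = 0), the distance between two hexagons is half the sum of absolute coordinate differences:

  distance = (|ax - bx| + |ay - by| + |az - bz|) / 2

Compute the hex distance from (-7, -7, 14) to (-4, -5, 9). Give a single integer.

Answer: 5

Derivation:
|ax - bx| = |-7 - (-4)| = 3
|ay - by| = |-7 - (-5)| = 2
|az - bz| = |14 - 9| = 5
distance = (3 + 2 + 5) / 2 = 10 / 2 = 5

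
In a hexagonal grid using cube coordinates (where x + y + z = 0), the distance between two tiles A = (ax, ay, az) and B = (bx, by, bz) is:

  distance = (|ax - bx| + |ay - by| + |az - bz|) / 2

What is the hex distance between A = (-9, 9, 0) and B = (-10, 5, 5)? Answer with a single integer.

|ax - bx| = |-9 - (-10)| = 1
|ay - by| = |9 - 5| = 4
|az - bz| = |0 - 5| = 5
distance = (1 + 4 + 5) / 2 = 10 / 2 = 5

Answer: 5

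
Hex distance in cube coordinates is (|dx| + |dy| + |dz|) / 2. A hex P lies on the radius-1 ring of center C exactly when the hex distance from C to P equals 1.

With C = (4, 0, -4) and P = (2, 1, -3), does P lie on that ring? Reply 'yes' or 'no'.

Answer: no

Derivation:
|px - cx| = |2 - 4| = 2
|py - cy| = |1 - 0| = 1
|pz - cz| = |-3 - (-4)| = 1
distance = (2+1+1)/2 = 4/2 = 2
radius = 1; distance != radius -> no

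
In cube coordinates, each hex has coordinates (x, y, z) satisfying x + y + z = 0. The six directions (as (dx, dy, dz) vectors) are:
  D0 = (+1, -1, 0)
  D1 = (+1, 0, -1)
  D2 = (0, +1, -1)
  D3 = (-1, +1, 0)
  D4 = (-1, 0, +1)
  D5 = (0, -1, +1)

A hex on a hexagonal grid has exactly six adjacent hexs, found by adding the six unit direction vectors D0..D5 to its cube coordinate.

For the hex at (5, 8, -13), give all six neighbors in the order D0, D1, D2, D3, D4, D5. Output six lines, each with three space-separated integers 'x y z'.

Center: (5, 8, -13). Add each direction:
  D0: (5, 8, -13) + (1, -1, 0) = (6, 7, -13)
  D1: (5, 8, -13) + (1, 0, -1) = (6, 8, -14)
  D2: (5, 8, -13) + (0, 1, -1) = (5, 9, -14)
  D3: (5, 8, -13) + (-1, 1, 0) = (4, 9, -13)
  D4: (5, 8, -13) + (-1, 0, 1) = (4, 8, -12)
  D5: (5, 8, -13) + (0, -1, 1) = (5, 7, -12)

Answer: 6 7 -13
6 8 -14
5 9 -14
4 9 -13
4 8 -12
5 7 -12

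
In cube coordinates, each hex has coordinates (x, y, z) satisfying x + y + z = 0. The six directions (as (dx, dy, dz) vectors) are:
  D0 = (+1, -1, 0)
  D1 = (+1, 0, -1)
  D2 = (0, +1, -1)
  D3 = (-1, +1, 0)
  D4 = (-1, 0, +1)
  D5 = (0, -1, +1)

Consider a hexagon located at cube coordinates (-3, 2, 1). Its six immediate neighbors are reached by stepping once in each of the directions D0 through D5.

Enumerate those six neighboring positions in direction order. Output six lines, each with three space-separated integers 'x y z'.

Center: (-3, 2, 1). Add each direction:
  D0: (-3, 2, 1) + (1, -1, 0) = (-2, 1, 1)
  D1: (-3, 2, 1) + (1, 0, -1) = (-2, 2, 0)
  D2: (-3, 2, 1) + (0, 1, -1) = (-3, 3, 0)
  D3: (-3, 2, 1) + (-1, 1, 0) = (-4, 3, 1)
  D4: (-3, 2, 1) + (-1, 0, 1) = (-4, 2, 2)
  D5: (-3, 2, 1) + (0, -1, 1) = (-3, 1, 2)

Answer: -2 1 1
-2 2 0
-3 3 0
-4 3 1
-4 2 2
-3 1 2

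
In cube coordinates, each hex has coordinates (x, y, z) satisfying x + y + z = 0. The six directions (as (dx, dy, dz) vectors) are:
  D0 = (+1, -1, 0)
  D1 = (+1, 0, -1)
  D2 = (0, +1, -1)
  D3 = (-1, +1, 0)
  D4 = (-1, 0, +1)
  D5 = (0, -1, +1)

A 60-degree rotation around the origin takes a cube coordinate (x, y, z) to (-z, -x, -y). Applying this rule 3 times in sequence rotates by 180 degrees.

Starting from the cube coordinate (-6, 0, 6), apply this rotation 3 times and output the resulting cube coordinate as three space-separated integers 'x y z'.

Start: (-6, 0, 6)
Step 1: (-6, 0, 6) -> (-(6), -(-6), -(0)) = (-6, 6, 0)
Step 2: (-6, 6, 0) -> (-(0), -(-6), -(6)) = (0, 6, -6)
Step 3: (0, 6, -6) -> (-(-6), -(0), -(6)) = (6, 0, -6)

Answer: 6 0 -6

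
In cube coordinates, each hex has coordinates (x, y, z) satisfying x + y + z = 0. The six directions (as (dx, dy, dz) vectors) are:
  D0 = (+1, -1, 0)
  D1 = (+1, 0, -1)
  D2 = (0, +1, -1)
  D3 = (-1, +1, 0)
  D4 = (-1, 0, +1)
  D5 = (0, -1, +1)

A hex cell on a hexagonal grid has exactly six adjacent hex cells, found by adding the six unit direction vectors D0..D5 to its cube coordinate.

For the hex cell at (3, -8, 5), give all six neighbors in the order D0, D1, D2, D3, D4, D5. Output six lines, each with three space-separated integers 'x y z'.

Answer: 4 -9 5
4 -8 4
3 -7 4
2 -7 5
2 -8 6
3 -9 6

Derivation:
Center: (3, -8, 5). Add each direction:
  D0: (3, -8, 5) + (1, -1, 0) = (4, -9, 5)
  D1: (3, -8, 5) + (1, 0, -1) = (4, -8, 4)
  D2: (3, -8, 5) + (0, 1, -1) = (3, -7, 4)
  D3: (3, -8, 5) + (-1, 1, 0) = (2, -7, 5)
  D4: (3, -8, 5) + (-1, 0, 1) = (2, -8, 6)
  D5: (3, -8, 5) + (0, -1, 1) = (3, -9, 6)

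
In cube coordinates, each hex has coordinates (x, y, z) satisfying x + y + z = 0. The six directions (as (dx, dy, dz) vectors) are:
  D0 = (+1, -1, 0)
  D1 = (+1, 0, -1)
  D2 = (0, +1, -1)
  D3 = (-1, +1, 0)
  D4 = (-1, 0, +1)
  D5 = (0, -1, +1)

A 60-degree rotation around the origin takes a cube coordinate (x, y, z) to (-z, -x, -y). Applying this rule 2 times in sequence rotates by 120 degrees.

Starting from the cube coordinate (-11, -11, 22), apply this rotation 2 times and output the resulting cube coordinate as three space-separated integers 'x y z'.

Start: (-11, -11, 22)
Step 1: (-11, -11, 22) -> (-(22), -(-11), -(-11)) = (-22, 11, 11)
Step 2: (-22, 11, 11) -> (-(11), -(-22), -(11)) = (-11, 22, -11)

Answer: -11 22 -11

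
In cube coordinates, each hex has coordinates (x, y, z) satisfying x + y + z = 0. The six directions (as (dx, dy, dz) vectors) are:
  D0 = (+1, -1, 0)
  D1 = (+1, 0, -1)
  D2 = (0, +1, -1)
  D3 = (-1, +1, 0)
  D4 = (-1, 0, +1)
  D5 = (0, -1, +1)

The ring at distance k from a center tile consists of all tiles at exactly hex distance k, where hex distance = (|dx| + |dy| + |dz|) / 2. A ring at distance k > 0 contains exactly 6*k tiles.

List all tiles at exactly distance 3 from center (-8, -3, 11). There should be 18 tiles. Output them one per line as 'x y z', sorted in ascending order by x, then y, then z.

Walk ring at distance 3 from (-8, -3, 11):
Start at center + D4*3 = (-11, -3, 14)
  hex 0: (-11, -3, 14)
  hex 1: (-10, -4, 14)
  hex 2: (-9, -5, 14)
  hex 3: (-8, -6, 14)
  hex 4: (-7, -6, 13)
  hex 5: (-6, -6, 12)
  hex 6: (-5, -6, 11)
  hex 7: (-5, -5, 10)
  hex 8: (-5, -4, 9)
  hex 9: (-5, -3, 8)
  hex 10: (-6, -2, 8)
  hex 11: (-7, -1, 8)
  hex 12: (-8, 0, 8)
  hex 13: (-9, 0, 9)
  hex 14: (-10, 0, 10)
  hex 15: (-11, 0, 11)
  hex 16: (-11, -1, 12)
  hex 17: (-11, -2, 13)
Sorted: 18 hexes.

Answer: -11 -3 14
-11 -2 13
-11 -1 12
-11 0 11
-10 -4 14
-10 0 10
-9 -5 14
-9 0 9
-8 -6 14
-8 0 8
-7 -6 13
-7 -1 8
-6 -6 12
-6 -2 8
-5 -6 11
-5 -5 10
-5 -4 9
-5 -3 8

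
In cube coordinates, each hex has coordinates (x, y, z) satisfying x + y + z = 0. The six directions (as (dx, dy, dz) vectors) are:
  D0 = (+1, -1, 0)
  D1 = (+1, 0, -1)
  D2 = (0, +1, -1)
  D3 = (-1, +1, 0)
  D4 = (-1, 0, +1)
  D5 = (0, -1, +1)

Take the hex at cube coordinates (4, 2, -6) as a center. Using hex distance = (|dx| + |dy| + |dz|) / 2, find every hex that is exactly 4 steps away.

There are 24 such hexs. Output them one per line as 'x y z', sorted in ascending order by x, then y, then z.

Walk ring at distance 4 from (4, 2, -6):
Start at center + D4*4 = (0, 2, -2)
  hex 0: (0, 2, -2)
  hex 1: (1, 1, -2)
  hex 2: (2, 0, -2)
  hex 3: (3, -1, -2)
  hex 4: (4, -2, -2)
  hex 5: (5, -2, -3)
  hex 6: (6, -2, -4)
  hex 7: (7, -2, -5)
  hex 8: (8, -2, -6)
  hex 9: (8, -1, -7)
  hex 10: (8, 0, -8)
  hex 11: (8, 1, -9)
  hex 12: (8, 2, -10)
  hex 13: (7, 3, -10)
  hex 14: (6, 4, -10)
  hex 15: (5, 5, -10)
  hex 16: (4, 6, -10)
  hex 17: (3, 6, -9)
  hex 18: (2, 6, -8)
  hex 19: (1, 6, -7)
  hex 20: (0, 6, -6)
  hex 21: (0, 5, -5)
  hex 22: (0, 4, -4)
  hex 23: (0, 3, -3)
Sorted: 24 hexes.

Answer: 0 2 -2
0 3 -3
0 4 -4
0 5 -5
0 6 -6
1 1 -2
1 6 -7
2 0 -2
2 6 -8
3 -1 -2
3 6 -9
4 -2 -2
4 6 -10
5 -2 -3
5 5 -10
6 -2 -4
6 4 -10
7 -2 -5
7 3 -10
8 -2 -6
8 -1 -7
8 0 -8
8 1 -9
8 2 -10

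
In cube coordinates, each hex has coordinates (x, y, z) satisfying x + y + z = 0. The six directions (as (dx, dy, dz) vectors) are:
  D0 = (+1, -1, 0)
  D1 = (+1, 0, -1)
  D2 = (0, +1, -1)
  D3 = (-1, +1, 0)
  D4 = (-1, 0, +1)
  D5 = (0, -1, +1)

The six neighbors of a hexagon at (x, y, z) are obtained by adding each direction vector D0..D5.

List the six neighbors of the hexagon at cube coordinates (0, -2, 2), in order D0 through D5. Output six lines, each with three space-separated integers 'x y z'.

Center: (0, -2, 2). Add each direction:
  D0: (0, -2, 2) + (1, -1, 0) = (1, -3, 2)
  D1: (0, -2, 2) + (1, 0, -1) = (1, -2, 1)
  D2: (0, -2, 2) + (0, 1, -1) = (0, -1, 1)
  D3: (0, -2, 2) + (-1, 1, 0) = (-1, -1, 2)
  D4: (0, -2, 2) + (-1, 0, 1) = (-1, -2, 3)
  D5: (0, -2, 2) + (0, -1, 1) = (0, -3, 3)

Answer: 1 -3 2
1 -2 1
0 -1 1
-1 -1 2
-1 -2 3
0 -3 3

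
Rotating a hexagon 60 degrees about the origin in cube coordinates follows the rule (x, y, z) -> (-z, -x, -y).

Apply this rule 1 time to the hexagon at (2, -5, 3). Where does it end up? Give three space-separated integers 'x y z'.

Start: (2, -5, 3)
Step 1: (2, -5, 3) -> (-(3), -(2), -(-5)) = (-3, -2, 5)

Answer: -3 -2 5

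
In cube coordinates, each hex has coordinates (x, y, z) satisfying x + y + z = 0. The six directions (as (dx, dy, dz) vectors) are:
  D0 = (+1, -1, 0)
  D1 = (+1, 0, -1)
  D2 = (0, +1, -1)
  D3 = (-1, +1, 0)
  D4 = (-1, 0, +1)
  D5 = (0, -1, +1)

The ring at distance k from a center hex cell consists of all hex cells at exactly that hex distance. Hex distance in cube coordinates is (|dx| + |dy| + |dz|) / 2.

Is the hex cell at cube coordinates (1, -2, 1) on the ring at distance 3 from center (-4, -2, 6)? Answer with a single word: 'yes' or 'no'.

|px - cx| = |1 - (-4)| = 5
|py - cy| = |-2 - (-2)| = 0
|pz - cz| = |1 - 6| = 5
distance = (5+0+5)/2 = 10/2 = 5
radius = 3; distance != radius -> no

Answer: no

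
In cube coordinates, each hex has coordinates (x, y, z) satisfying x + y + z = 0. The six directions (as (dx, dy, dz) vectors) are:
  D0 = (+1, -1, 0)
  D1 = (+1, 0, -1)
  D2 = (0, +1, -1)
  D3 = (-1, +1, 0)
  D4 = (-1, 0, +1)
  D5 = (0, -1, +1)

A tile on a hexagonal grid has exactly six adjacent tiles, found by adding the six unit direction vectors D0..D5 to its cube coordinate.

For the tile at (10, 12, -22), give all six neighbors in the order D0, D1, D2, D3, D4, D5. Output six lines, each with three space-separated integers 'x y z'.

Answer: 11 11 -22
11 12 -23
10 13 -23
9 13 -22
9 12 -21
10 11 -21

Derivation:
Center: (10, 12, -22). Add each direction:
  D0: (10, 12, -22) + (1, -1, 0) = (11, 11, -22)
  D1: (10, 12, -22) + (1, 0, -1) = (11, 12, -23)
  D2: (10, 12, -22) + (0, 1, -1) = (10, 13, -23)
  D3: (10, 12, -22) + (-1, 1, 0) = (9, 13, -22)
  D4: (10, 12, -22) + (-1, 0, 1) = (9, 12, -21)
  D5: (10, 12, -22) + (0, -1, 1) = (10, 11, -21)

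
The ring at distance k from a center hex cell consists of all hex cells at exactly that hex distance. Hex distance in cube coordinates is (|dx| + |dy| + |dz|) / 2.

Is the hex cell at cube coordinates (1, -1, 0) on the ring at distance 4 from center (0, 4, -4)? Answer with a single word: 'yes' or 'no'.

|px - cx| = |1 - 0| = 1
|py - cy| = |-1 - 4| = 5
|pz - cz| = |0 - (-4)| = 4
distance = (1+5+4)/2 = 10/2 = 5
radius = 4; distance != radius -> no

Answer: no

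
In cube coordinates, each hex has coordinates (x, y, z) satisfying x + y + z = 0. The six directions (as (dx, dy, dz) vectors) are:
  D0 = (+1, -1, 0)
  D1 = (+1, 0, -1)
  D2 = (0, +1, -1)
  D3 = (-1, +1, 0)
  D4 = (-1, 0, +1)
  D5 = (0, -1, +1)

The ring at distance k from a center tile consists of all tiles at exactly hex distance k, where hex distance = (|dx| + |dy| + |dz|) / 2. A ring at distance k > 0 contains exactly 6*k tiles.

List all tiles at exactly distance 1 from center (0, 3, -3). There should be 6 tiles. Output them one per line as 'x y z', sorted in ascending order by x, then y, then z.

Walk ring at distance 1 from (0, 3, -3):
Start at center + D4*1 = (-1, 3, -2)
  hex 0: (-1, 3, -2)
  hex 1: (0, 2, -2)
  hex 2: (1, 2, -3)
  hex 3: (1, 3, -4)
  hex 4: (0, 4, -4)
  hex 5: (-1, 4, -3)
Sorted: 6 hexes.

Answer: -1 3 -2
-1 4 -3
0 2 -2
0 4 -4
1 2 -3
1 3 -4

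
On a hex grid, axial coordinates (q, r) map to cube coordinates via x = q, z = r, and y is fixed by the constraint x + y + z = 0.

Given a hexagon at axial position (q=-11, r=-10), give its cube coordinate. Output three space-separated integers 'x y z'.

x = q = -11
z = r = -10
y = -x - z = -(-11) - (-10) = 21

Answer: -11 21 -10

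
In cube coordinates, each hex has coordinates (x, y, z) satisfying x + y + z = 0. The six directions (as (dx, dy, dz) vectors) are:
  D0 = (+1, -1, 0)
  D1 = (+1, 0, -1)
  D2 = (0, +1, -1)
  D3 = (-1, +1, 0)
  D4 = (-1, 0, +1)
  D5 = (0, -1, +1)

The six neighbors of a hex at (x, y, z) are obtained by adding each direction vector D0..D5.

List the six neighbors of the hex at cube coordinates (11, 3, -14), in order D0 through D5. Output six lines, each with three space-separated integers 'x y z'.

Answer: 12 2 -14
12 3 -15
11 4 -15
10 4 -14
10 3 -13
11 2 -13

Derivation:
Center: (11, 3, -14). Add each direction:
  D0: (11, 3, -14) + (1, -1, 0) = (12, 2, -14)
  D1: (11, 3, -14) + (1, 0, -1) = (12, 3, -15)
  D2: (11, 3, -14) + (0, 1, -1) = (11, 4, -15)
  D3: (11, 3, -14) + (-1, 1, 0) = (10, 4, -14)
  D4: (11, 3, -14) + (-1, 0, 1) = (10, 3, -13)
  D5: (11, 3, -14) + (0, -1, 1) = (11, 2, -13)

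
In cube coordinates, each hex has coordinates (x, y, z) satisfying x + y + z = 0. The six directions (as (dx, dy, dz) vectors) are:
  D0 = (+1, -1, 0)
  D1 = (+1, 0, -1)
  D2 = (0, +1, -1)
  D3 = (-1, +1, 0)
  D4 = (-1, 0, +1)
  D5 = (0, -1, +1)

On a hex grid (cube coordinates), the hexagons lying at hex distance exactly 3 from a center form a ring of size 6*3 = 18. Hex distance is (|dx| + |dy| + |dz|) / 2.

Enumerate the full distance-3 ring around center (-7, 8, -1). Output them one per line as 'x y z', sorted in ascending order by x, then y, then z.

Answer: -10 8 2
-10 9 1
-10 10 0
-10 11 -1
-9 7 2
-9 11 -2
-8 6 2
-8 11 -3
-7 5 2
-7 11 -4
-6 5 1
-6 10 -4
-5 5 0
-5 9 -4
-4 5 -1
-4 6 -2
-4 7 -3
-4 8 -4

Derivation:
Walk ring at distance 3 from (-7, 8, -1):
Start at center + D4*3 = (-10, 8, 2)
  hex 0: (-10, 8, 2)
  hex 1: (-9, 7, 2)
  hex 2: (-8, 6, 2)
  hex 3: (-7, 5, 2)
  hex 4: (-6, 5, 1)
  hex 5: (-5, 5, 0)
  hex 6: (-4, 5, -1)
  hex 7: (-4, 6, -2)
  hex 8: (-4, 7, -3)
  hex 9: (-4, 8, -4)
  hex 10: (-5, 9, -4)
  hex 11: (-6, 10, -4)
  hex 12: (-7, 11, -4)
  hex 13: (-8, 11, -3)
  hex 14: (-9, 11, -2)
  hex 15: (-10, 11, -1)
  hex 16: (-10, 10, 0)
  hex 17: (-10, 9, 1)
Sorted: 18 hexes.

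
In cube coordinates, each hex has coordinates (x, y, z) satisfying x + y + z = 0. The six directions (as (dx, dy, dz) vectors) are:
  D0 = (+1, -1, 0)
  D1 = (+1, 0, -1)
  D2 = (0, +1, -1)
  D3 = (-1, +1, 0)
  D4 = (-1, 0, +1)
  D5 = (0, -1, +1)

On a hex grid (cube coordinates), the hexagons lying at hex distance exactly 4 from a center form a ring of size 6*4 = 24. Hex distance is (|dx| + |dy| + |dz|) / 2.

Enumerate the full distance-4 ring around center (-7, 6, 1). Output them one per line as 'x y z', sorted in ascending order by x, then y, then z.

Answer: -11 6 5
-11 7 4
-11 8 3
-11 9 2
-11 10 1
-10 5 5
-10 10 0
-9 4 5
-9 10 -1
-8 3 5
-8 10 -2
-7 2 5
-7 10 -3
-6 2 4
-6 9 -3
-5 2 3
-5 8 -3
-4 2 2
-4 7 -3
-3 2 1
-3 3 0
-3 4 -1
-3 5 -2
-3 6 -3

Derivation:
Walk ring at distance 4 from (-7, 6, 1):
Start at center + D4*4 = (-11, 6, 5)
  hex 0: (-11, 6, 5)
  hex 1: (-10, 5, 5)
  hex 2: (-9, 4, 5)
  hex 3: (-8, 3, 5)
  hex 4: (-7, 2, 5)
  hex 5: (-6, 2, 4)
  hex 6: (-5, 2, 3)
  hex 7: (-4, 2, 2)
  hex 8: (-3, 2, 1)
  hex 9: (-3, 3, 0)
  hex 10: (-3, 4, -1)
  hex 11: (-3, 5, -2)
  hex 12: (-3, 6, -3)
  hex 13: (-4, 7, -3)
  hex 14: (-5, 8, -3)
  hex 15: (-6, 9, -3)
  hex 16: (-7, 10, -3)
  hex 17: (-8, 10, -2)
  hex 18: (-9, 10, -1)
  hex 19: (-10, 10, 0)
  hex 20: (-11, 10, 1)
  hex 21: (-11, 9, 2)
  hex 22: (-11, 8, 3)
  hex 23: (-11, 7, 4)
Sorted: 24 hexes.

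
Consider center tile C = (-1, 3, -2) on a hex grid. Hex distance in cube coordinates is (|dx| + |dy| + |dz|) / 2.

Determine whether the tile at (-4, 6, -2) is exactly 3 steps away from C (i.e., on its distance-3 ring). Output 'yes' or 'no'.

|px - cx| = |-4 - (-1)| = 3
|py - cy| = |6 - 3| = 3
|pz - cz| = |-2 - (-2)| = 0
distance = (3+3+0)/2 = 6/2 = 3
radius = 3; distance == radius -> yes

Answer: yes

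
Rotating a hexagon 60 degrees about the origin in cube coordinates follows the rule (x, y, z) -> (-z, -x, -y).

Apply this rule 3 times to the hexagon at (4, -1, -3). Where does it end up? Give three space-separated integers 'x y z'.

Start: (4, -1, -3)
Step 1: (4, -1, -3) -> (-(-3), -(4), -(-1)) = (3, -4, 1)
Step 2: (3, -4, 1) -> (-(1), -(3), -(-4)) = (-1, -3, 4)
Step 3: (-1, -3, 4) -> (-(4), -(-1), -(-3)) = (-4, 1, 3)

Answer: -4 1 3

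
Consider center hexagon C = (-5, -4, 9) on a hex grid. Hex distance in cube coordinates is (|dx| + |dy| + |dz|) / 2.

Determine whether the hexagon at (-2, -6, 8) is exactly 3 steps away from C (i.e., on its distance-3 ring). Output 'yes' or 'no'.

|px - cx| = |-2 - (-5)| = 3
|py - cy| = |-6 - (-4)| = 2
|pz - cz| = |8 - 9| = 1
distance = (3+2+1)/2 = 6/2 = 3
radius = 3; distance == radius -> yes

Answer: yes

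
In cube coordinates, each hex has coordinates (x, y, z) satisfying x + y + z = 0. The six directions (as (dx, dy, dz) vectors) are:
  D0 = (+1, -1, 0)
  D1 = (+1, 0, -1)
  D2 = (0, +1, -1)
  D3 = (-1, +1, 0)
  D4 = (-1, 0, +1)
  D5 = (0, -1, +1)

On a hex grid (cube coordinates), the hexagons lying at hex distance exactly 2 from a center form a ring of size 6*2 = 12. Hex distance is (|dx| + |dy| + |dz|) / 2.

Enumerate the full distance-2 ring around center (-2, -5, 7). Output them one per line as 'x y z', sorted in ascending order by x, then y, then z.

Answer: -4 -5 9
-4 -4 8
-4 -3 7
-3 -6 9
-3 -3 6
-2 -7 9
-2 -3 5
-1 -7 8
-1 -4 5
0 -7 7
0 -6 6
0 -5 5

Derivation:
Walk ring at distance 2 from (-2, -5, 7):
Start at center + D4*2 = (-4, -5, 9)
  hex 0: (-4, -5, 9)
  hex 1: (-3, -6, 9)
  hex 2: (-2, -7, 9)
  hex 3: (-1, -7, 8)
  hex 4: (0, -7, 7)
  hex 5: (0, -6, 6)
  hex 6: (0, -5, 5)
  hex 7: (-1, -4, 5)
  hex 8: (-2, -3, 5)
  hex 9: (-3, -3, 6)
  hex 10: (-4, -3, 7)
  hex 11: (-4, -4, 8)
Sorted: 12 hexes.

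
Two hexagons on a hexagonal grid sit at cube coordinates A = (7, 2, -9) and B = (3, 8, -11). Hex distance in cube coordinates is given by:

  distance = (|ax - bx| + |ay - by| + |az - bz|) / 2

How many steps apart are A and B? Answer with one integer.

|ax - bx| = |7 - 3| = 4
|ay - by| = |2 - 8| = 6
|az - bz| = |-9 - (-11)| = 2
distance = (4 + 6 + 2) / 2 = 12 / 2 = 6

Answer: 6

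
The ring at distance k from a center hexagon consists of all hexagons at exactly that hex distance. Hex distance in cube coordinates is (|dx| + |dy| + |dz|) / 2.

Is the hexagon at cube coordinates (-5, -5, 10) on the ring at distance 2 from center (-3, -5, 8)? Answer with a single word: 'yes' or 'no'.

|px - cx| = |-5 - (-3)| = 2
|py - cy| = |-5 - (-5)| = 0
|pz - cz| = |10 - 8| = 2
distance = (2+0+2)/2 = 4/2 = 2
radius = 2; distance == radius -> yes

Answer: yes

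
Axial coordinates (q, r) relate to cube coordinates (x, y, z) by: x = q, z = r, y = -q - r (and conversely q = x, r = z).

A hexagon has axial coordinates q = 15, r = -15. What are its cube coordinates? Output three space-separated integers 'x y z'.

Answer: 15 0 -15

Derivation:
x = q = 15
z = r = -15
y = -x - z = -(15) - (-15) = 0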